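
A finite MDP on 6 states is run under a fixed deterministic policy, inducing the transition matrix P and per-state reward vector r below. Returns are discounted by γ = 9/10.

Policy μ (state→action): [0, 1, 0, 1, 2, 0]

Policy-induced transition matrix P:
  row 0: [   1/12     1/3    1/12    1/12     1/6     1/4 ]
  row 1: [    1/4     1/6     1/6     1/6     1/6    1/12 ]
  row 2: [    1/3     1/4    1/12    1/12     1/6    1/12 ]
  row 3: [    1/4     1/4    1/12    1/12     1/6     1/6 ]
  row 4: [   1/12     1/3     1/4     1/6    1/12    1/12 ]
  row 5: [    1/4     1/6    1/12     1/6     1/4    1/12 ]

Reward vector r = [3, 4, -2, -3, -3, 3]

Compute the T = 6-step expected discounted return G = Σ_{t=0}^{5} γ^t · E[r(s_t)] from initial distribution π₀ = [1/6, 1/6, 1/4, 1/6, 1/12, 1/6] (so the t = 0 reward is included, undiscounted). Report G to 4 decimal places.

t=0: π = [0.1667, 0.1667, 0.2500, 0.1667, 0.0833, 0.1667], E[r] = 0.4167, γ^t·E[r] = 0.416667, running G = 0.416667
t=1: π = [0.2292, 0.2431, 0.1111, 0.1181, 0.1736, 0.1250], E[r] = 0.9375, γ^t·E[r] = 0.843750, running G = 1.260417
t=2: π = [0.1921, 0.2529, 0.1325, 0.1285, 0.1626, 0.1314], E[r] = 0.8438, γ^t·E[r] = 0.683438, running G = 1.943854
t=3: π = [0.2019, 0.2475, 0.1315, 0.1289, 0.1641, 0.1261], E[r] = 0.8322, γ^t·E[r] = 0.606656, running G = 2.550510
t=4: π = [0.2000, 0.2494, 0.1313, 0.1281, 0.1635, 0.1277], E[r] = 0.8430, γ^t·E[r] = 0.553097, running G = 3.103607
t=5: π = [0.2004, 0.2489, 0.1314, 0.1284, 0.1637, 0.1273], E[r] = 0.8396, γ^t·E[r] = 0.495796, running G = 3.599403

G = 3.5994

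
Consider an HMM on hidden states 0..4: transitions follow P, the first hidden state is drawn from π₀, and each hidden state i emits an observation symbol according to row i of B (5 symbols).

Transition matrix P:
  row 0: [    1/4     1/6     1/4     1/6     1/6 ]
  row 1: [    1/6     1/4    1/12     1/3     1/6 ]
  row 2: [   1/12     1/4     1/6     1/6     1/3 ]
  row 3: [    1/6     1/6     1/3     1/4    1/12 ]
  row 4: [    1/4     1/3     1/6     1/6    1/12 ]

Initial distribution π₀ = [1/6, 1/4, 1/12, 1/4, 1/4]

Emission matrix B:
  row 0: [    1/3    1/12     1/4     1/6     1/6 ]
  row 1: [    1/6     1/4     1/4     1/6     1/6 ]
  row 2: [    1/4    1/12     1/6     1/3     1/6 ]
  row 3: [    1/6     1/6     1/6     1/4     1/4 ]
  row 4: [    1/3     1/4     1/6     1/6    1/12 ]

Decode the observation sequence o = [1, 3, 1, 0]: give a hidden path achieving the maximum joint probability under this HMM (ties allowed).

path = [3, 2, 4, 0]

t=0: δ = [1.389e-02, 6.250e-02, 6.944e-03, 4.167e-02, 6.250e-02]  (obs o_0=1)
t=1: δ = [2.604e-03, 3.472e-03, 4.630e-03, 5.208e-03, 1.736e-03]  ψ = [4, 4, 3, 1, 1]  (obs o_1=3)
t=2: δ = [7.234e-05, 2.894e-04, 1.447e-04, 2.170e-04, 3.858e-04]  ψ = [3, 2, 3, 3, 2]  (obs o_2=1)
t=3: δ = [3.215e-05, 2.143e-05, 1.808e-05, 1.608e-05, 1.608e-05]  ψ = [4, 4, 3, 1, 1]  (obs o_3=0)
backtrack: best end state = 0; path = [3, 2, 4, 0]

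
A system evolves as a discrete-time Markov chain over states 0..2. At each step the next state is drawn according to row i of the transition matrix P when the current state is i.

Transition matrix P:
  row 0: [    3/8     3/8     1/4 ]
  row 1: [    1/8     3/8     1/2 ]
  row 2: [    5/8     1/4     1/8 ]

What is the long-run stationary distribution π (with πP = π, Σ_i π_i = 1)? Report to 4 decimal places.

π = [0.3649, 0.3378, 0.2973]

Balance equations π_j = Σ_i π_i·P[i][j]:
  π_0 = 3/8·π_0 + 1/8·π_1 + 5/8·π_2
  π_1 = 3/8·π_0 + 3/8·π_1 + 1/4·π_2
  normalize: π_0 + π_1 + π_2 = 1
Solving the linear system gives exactly π = [27/74, 25/74, 11/37].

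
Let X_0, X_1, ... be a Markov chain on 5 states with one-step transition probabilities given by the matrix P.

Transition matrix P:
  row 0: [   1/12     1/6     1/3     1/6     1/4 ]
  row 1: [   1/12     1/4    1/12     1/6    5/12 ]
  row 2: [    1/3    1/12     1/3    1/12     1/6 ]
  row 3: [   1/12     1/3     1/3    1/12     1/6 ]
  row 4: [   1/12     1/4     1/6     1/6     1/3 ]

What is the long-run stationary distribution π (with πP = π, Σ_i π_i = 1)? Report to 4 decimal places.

π = [0.1420, 0.2104, 0.2345, 0.1358, 0.2773]

Balance equations π_j = Σ_i π_i·P[i][j]:
  π_0 = 1/12·π_0 + 1/12·π_1 + 1/3·π_2 + 1/12·π_3 + 1/12·π_4
  π_1 = 1/6·π_0 + 1/4·π_1 + 1/12·π_2 + 1/3·π_3 + 1/4·π_4
  π_2 = 1/3·π_0 + 1/12·π_1 + 1/3·π_2 + 1/3·π_3 + 1/6·π_4
  π_3 = 1/6·π_0 + 1/6·π_1 + 1/12·π_2 + 1/12·π_3 + 1/6·π_4
  normalize: π_0 + π_1 + π_2 + π_3 + π_4 = 1
Solving the linear system gives exactly π = [838/5903, 1242/5903, 4153/17709, 2405/17709, 1637/5903].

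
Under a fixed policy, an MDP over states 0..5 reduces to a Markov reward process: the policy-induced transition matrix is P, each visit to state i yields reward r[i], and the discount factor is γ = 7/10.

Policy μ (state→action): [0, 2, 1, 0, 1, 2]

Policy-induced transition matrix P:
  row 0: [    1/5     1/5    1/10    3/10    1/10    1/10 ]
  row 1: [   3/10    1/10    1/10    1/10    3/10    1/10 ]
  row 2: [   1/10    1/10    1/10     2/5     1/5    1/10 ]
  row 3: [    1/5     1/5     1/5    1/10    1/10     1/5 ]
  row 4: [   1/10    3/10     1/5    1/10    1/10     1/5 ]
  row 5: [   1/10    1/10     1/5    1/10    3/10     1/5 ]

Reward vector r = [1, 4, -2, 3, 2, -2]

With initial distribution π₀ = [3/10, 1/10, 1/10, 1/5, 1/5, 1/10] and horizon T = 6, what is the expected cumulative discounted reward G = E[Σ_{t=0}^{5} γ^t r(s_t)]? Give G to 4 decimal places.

G = 3.5610

t=0: π = [0.3000, 0.1000, 0.1000, 0.2000, 0.2000, 0.1000], E[r] = 1.3000, γ^t·E[r] = 1.300000, running G = 1.300000
t=1: π = [0.1700, 0.1900, 0.1500, 0.1900, 0.1500, 0.1500], E[r] = 1.2000, γ^t·E[r] = 0.840000, running G = 2.140000
t=2: π = [0.1740, 0.1660, 0.1490, 0.1790, 0.1830, 0.1490], E[r] = 1.1450, γ^t·E[r] = 0.561050, running G = 2.701050
t=3: π = [0.1685, 0.1719, 0.1511, 0.1795, 0.1779, 0.1511], E[r] = 1.1460, γ^t·E[r] = 0.393078, running G = 3.094128
t=4: π = [0.1692, 0.1704, 0.1509, 0.1790, 0.1797, 0.1509], E[r] = 1.1438, γ^t·E[r] = 0.274629, running G = 3.368757
t=5: π = [0.1689, 0.1708, 0.1510, 0.1791, 0.1793, 0.1510], E[r] = 1.1440, γ^t·E[r] = 0.192280, running G = 3.561037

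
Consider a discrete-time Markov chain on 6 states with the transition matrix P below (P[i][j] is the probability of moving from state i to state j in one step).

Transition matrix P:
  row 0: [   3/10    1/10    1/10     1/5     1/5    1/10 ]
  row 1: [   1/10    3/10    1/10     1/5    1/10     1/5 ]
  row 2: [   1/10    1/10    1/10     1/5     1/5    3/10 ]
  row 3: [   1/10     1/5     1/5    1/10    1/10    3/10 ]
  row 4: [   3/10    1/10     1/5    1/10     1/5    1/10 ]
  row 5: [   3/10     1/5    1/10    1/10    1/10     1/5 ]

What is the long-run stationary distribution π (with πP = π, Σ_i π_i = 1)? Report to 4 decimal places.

Balance equations π_j = Σ_i π_i·P[i][j]:
  π_0 = 3/10·π_0 + 1/10·π_1 + 1/10·π_2 + 1/10·π_3 + 3/10·π_4 + 3/10·π_5
  π_1 = 1/10·π_0 + 3/10·π_1 + 1/10·π_2 + 1/5·π_3 + 1/10·π_4 + 1/5·π_5
  π_2 = 1/10·π_0 + 1/10·π_1 + 1/10·π_2 + 1/5·π_3 + 1/5·π_4 + 1/10·π_5
  π_3 = 1/5·π_0 + 1/5·π_1 + 1/5·π_2 + 1/10·π_3 + 1/10·π_4 + 1/10·π_5
  π_4 = 1/5·π_0 + 1/10·π_1 + 1/5·π_2 + 1/10·π_3 + 1/5·π_4 + 1/10·π_5
  normalize: π_0 + π_1 + π_2 + π_3 + π_4 + π_5 = 1
Solving the linear system gives exactly π = [16639/79132, 3321/19783, 10285/79132, 5967/39566, 2946/19783, 7603/39566].

π = [0.2103, 0.1679, 0.1300, 0.1508, 0.1489, 0.1922]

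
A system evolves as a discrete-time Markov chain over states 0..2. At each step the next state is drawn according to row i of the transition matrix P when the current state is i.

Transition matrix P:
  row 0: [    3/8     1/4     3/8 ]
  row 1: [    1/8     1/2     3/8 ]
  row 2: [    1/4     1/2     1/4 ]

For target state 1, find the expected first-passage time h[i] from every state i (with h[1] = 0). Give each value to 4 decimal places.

First-step conditioning: h[1] = 0; for i ≠ 1, h[i] = 1 + Σ_k P[i][k]·h[k].
  h[0] = 1 + 3/8·h[0] + 3/8·h[2]
  h[2] = 1 + 1/4·h[0] + 1/4·h[2]
Solving the 2×2 linear system over states ≠ 1 gives exactly h = [3, 0, 7/3] (h[1] = 0 is the target).

h = [3.0000, 0.0000, 2.3333]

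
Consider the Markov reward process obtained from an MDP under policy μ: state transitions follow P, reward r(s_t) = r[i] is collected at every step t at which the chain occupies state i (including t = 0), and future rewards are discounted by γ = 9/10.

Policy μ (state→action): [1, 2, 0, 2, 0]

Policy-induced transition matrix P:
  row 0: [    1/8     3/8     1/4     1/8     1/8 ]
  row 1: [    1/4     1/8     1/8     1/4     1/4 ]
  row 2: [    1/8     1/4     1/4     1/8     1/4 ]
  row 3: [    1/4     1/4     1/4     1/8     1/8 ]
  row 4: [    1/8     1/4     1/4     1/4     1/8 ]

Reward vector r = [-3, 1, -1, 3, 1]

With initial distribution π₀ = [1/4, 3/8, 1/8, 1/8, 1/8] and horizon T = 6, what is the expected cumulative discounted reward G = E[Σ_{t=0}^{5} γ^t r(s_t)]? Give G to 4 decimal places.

t=0: π = [0.2500, 0.3750, 0.1250, 0.1250, 0.1250], E[r] = 0.0000, γ^t·E[r] = 0.000000, running G = 0.000000
t=1: π = [0.1875, 0.2344, 0.2031, 0.1875, 0.1875], E[r] = 0.2188, γ^t·E[r] = 0.196875, running G = 0.196875
t=2: π = [0.1777, 0.2441, 0.2207, 0.1777, 0.1797], E[r] = 0.2031, γ^t·E[r] = 0.164531, running G = 0.361406
t=3: π = [0.1777, 0.2417, 0.2195, 0.1780, 0.1831], E[r] = 0.2061, γ^t·E[r] = 0.150214, running G = 0.511620
t=4: π = [0.1775, 0.2420, 0.2198, 0.1781, 0.1826], E[r] = 0.2068, γ^t·E[r] = 0.135673, running G = 0.647293
t=5: π = [0.1775, 0.2419, 0.2197, 0.1781, 0.1827], E[r] = 0.2066, γ^t·E[r] = 0.122002, running G = 0.769295

G = 0.7693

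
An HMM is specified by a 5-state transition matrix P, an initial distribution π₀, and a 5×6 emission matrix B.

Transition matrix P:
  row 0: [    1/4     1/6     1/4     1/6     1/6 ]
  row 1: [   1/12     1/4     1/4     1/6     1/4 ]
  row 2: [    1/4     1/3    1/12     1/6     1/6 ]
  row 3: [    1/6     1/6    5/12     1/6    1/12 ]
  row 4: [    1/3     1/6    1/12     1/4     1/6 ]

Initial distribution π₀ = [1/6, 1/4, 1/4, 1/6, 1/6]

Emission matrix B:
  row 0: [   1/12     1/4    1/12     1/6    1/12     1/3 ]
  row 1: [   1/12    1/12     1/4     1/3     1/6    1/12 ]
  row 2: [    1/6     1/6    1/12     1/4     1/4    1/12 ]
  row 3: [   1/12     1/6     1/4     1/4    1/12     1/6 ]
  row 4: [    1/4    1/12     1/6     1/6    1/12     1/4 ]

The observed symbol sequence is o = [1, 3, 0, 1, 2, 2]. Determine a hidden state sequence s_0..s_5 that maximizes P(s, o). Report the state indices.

t=0: δ = [4.167e-02, 2.083e-02, 4.167e-02, 2.778e-02, 1.389e-02]  (obs o_0=1)
t=1: δ = [1.736e-03, 4.630e-03, 2.894e-03, 1.736e-03, 1.157e-03]  ψ = [0, 2, 3, 0, 0]  (obs o_1=3)
t=2: δ = [6.028e-05, 9.645e-05, 1.929e-04, 6.430e-05, 2.894e-04]  ψ = [2, 1, 1, 1, 1]  (obs o_2=0)
t=3: δ = [2.411e-05, 5.358e-06, 4.465e-06, 1.206e-05, 4.019e-06]  ψ = [4, 2, 3, 4, 4]  (obs o_3=1)
t=4: δ = [5.023e-07, 1.005e-06, 5.023e-07, 1.005e-06, 6.698e-07]  ψ = [0, 0, 0, 0, 0]  (obs o_4=2)
t=5: δ = [1.861e-08, 6.279e-08, 3.489e-08, 4.186e-08, 4.186e-08]  ψ = [4, 1, 3, 1, 1]  (obs o_5=2)
backtrack: best end state = 1; path = [2, 1, 4, 0, 1, 1]

path = [2, 1, 4, 0, 1, 1]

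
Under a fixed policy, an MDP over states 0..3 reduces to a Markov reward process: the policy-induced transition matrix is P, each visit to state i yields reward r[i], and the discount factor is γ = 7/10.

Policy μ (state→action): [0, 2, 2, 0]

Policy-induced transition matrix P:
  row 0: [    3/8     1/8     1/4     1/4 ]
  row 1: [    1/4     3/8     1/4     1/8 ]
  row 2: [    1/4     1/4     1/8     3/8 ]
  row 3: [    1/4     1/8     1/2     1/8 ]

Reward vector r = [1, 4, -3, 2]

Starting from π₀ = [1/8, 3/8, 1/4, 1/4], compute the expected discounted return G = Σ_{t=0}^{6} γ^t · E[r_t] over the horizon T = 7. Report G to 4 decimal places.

t=0: π = [0.1250, 0.3750, 0.2500, 0.2500], E[r] = 1.3750, γ^t·E[r] = 1.375000, running G = 1.375000
t=1: π = [0.2656, 0.2500, 0.2813, 0.2031], E[r] = 0.8281, γ^t·E[r] = 0.579688, running G = 1.954688
t=2: π = [0.2832, 0.2227, 0.2656, 0.2285], E[r] = 0.8340, γ^t·E[r] = 0.408652, running G = 2.363340
t=3: π = [0.2854, 0.2139, 0.2739, 0.2268], E[r] = 0.7727, γ^t·E[r] = 0.265038, running G = 2.628378
t=4: π = [0.2857, 0.2127, 0.2725, 0.2292], E[r] = 0.7774, γ^t·E[r] = 0.186662, running G = 2.815040
t=5: π = [0.2857, 0.2122, 0.2732, 0.2288], E[r] = 0.7726, γ^t·E[r] = 0.129851, running G = 2.944891
t=6: π = [0.2857, 0.2122, 0.2731, 0.2290], E[r] = 0.7735, γ^t·E[r] = 0.090996, running G = 3.035887

G = 3.0359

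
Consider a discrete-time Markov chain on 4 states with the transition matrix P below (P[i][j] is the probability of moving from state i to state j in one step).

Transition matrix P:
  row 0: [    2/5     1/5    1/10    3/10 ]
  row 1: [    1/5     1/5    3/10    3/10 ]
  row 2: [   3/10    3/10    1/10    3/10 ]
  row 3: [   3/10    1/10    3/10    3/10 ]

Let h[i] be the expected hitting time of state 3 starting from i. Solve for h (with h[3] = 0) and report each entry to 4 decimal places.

h = [3.3333, 3.3333, 3.3333, 0.0000]

First-step conditioning: h[3] = 0; for i ≠ 3, h[i] = 1 + Σ_k P[i][k]·h[k].
  h[0] = 1 + 2/5·h[0] + 1/5·h[1] + 1/10·h[2]
  h[1] = 1 + 1/5·h[0] + 1/5·h[1] + 3/10·h[2]
  h[2] = 1 + 3/10·h[0] + 3/10·h[1] + 1/10·h[2]
Solving the 3×3 linear system over states ≠ 3 gives exactly h = [10/3, 10/3, 10/3, 0] (h[3] = 0 is the target).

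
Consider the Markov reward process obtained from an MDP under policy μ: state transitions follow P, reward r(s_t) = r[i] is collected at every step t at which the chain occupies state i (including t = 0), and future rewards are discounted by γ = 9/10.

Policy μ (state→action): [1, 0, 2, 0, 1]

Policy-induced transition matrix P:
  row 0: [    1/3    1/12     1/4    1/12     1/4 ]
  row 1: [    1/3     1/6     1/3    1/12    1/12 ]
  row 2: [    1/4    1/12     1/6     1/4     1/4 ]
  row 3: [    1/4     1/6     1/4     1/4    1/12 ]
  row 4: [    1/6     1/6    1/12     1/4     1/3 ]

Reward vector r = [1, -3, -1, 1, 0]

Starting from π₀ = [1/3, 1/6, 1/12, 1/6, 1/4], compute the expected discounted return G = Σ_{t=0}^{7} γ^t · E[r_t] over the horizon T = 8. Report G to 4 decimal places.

t=0: π = [0.3333, 0.1667, 0.0833, 0.1667, 0.2500], E[r] = -0.0833, γ^t·E[r] = -0.083333, running G = -0.083333
t=1: π = [0.2708, 0.1319, 0.2153, 0.1667, 0.2153], E[r] = -0.1736, γ^t·E[r] = -0.156250, running G = -0.239583
t=2: π = [0.2656, 0.1262, 0.2072, 0.1829, 0.2182], E[r] = -0.1372, γ^t·E[r] = -0.111094, running G = -0.350677
t=3: π = [0.2645, 0.1273, 0.2069, 0.1847, 0.2167], E[r] = -0.1395, γ^t·E[r] = -0.101707, running G = -0.452384
t=4: π = [0.2646, 0.1274, 0.2073, 0.1847, 0.2161], E[r] = -0.1401, γ^t·E[r] = -0.091929, running G = -0.544313
t=5: π = [0.2647, 0.1273, 0.2073, 0.1847, 0.2160], E[r] = -0.1400, γ^t·E[r] = -0.082695, running G = -0.627008
t=6: π = [0.2647, 0.1273, 0.2073, 0.1847, 0.2160], E[r] = -0.1400, γ^t·E[r] = -0.074404, running G = -0.701412
t=7: π = [0.2647, 0.1273, 0.2073, 0.1847, 0.2160], E[r] = -0.1400, γ^t·E[r] = -0.066961, running G = -0.768373

G = -0.7684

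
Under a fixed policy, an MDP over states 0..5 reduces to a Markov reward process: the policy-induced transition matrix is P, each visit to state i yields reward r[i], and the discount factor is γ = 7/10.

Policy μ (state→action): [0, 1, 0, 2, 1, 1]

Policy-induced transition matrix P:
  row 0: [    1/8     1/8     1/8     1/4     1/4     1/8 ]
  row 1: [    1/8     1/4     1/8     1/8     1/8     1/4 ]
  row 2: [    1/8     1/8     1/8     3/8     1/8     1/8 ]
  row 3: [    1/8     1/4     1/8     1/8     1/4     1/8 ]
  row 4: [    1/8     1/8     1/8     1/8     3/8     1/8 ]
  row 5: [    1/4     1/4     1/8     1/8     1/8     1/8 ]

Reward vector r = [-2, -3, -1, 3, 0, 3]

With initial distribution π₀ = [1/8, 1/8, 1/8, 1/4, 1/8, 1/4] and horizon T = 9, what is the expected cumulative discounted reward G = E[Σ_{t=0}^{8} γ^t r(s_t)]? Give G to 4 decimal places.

t=0: π = [0.1250, 0.1250, 0.1250, 0.2500, 0.1250, 0.2500], E[r] = 0.7500, γ^t·E[r] = 0.750000, running G = 0.750000
t=1: π = [0.1563, 0.2031, 0.1250, 0.1719, 0.2031, 0.1406], E[r] = -0.1094, γ^t·E[r] = -0.076563, running G = 0.673438
t=2: π = [0.1426, 0.1895, 0.1250, 0.1758, 0.2168, 0.1504], E[r] = 0.0000, γ^t·E[r] = 0.000000, running G = 0.673438
t=3: π = [0.1438, 0.1895, 0.1250, 0.1741, 0.2190, 0.1487], E[r] = -0.0127, γ^t·E[r] = -0.004354, running G = 0.669083
t=4: π = [0.1436, 0.1890, 0.1250, 0.1742, 0.2195, 0.1487], E[r] = -0.0105, γ^t·E[r] = -0.002528, running G = 0.666555
t=5: π = [0.1436, 0.1890, 0.1250, 0.1742, 0.2196, 0.1486], E[r] = -0.0107, γ^t·E[r] = -0.001793, running G = 0.664762
t=6: π = [0.1436, 0.1890, 0.1250, 0.1742, 0.2196, 0.1486], E[r] = -0.0106, γ^t·E[r] = -0.001250, running G = 0.663513
t=7: π = [0.1436, 0.1890, 0.1250, 0.1742, 0.2196, 0.1486], E[r] = -0.0106, γ^t·E[r] = -0.000875, running G = 0.662638
t=8: π = [0.1436, 0.1890, 0.1250, 0.1742, 0.2196, 0.1486], E[r] = -0.0106, γ^t·E[r] = -0.000612, running G = 0.662026

G = 0.6620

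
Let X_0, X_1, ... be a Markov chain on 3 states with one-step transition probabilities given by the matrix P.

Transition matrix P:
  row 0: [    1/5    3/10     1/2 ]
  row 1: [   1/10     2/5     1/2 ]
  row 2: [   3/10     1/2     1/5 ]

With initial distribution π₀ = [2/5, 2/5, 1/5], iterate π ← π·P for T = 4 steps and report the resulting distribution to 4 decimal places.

π = [0.1973, 0.4195, 0.3831]

t=0: π = [0.4000, 0.4000, 0.2000]
t=1: π = [0.1800, 0.3800, 0.4400]
t=2: π = [0.2060, 0.4260, 0.3680]
t=3: π = [0.1942, 0.4162, 0.3896]
t=4: π = [0.1973, 0.4195, 0.3831]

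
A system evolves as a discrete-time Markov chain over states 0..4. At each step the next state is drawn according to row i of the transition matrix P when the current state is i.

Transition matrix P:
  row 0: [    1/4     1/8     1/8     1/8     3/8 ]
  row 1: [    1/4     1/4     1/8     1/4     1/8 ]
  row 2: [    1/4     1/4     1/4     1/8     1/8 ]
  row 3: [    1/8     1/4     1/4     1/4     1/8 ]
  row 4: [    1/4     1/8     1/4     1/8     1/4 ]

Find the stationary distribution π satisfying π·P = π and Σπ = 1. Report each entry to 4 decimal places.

π = [0.2287, 0.1954, 0.1970, 0.1708, 0.2082]

Balance equations π_j = Σ_i π_i·P[i][j]:
  π_0 = 1/4·π_0 + 1/4·π_1 + 1/4·π_2 + 1/8·π_3 + 1/4·π_4
  π_1 = 1/8·π_0 + 1/4·π_1 + 1/4·π_2 + 1/4·π_3 + 1/8·π_4
  π_2 = 1/8·π_0 + 1/8·π_1 + 1/4·π_2 + 1/4·π_3 + 1/4·π_4
  π_3 = 1/8·π_0 + 1/4·π_1 + 1/8·π_2 + 1/4·π_3 + 1/8·π_4
  normalize: π_0 + π_1 + π_2 + π_3 + π_4 = 1
Solving the linear system gives exactly π = [715/3127, 611/3127, 616/3127, 534/3127, 651/3127].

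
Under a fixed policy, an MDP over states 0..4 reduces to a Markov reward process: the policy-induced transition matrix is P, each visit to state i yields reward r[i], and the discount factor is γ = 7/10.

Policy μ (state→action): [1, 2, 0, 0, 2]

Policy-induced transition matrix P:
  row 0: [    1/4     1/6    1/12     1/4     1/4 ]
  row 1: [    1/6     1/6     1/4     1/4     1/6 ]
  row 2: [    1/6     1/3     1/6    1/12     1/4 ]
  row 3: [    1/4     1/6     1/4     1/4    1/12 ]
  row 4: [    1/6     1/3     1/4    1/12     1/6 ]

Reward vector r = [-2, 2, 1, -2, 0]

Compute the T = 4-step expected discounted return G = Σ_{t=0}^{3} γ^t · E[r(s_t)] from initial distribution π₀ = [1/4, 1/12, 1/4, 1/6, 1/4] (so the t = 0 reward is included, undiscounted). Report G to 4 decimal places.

G = -0.5390

t=0: π = [0.2500, 0.0833, 0.2500, 0.1667, 0.2500], E[r] = -0.4167, γ^t·E[r] = -0.416667, running G = -0.416667
t=1: π = [0.2014, 0.2500, 0.1875, 0.1667, 0.1944], E[r] = -0.0486, γ^t·E[r] = -0.034028, running G = -0.450694
t=2: π = [0.1973, 0.2303, 0.2008, 0.1863, 0.1852], E[r] = -0.1059, γ^t·E[r] = -0.051892, running G = -0.502587
t=3: π = [0.1986, 0.2310, 0.2004, 0.1857, 0.1843], E[r] = -0.1062, γ^t·E[r] = -0.036440, running G = -0.539027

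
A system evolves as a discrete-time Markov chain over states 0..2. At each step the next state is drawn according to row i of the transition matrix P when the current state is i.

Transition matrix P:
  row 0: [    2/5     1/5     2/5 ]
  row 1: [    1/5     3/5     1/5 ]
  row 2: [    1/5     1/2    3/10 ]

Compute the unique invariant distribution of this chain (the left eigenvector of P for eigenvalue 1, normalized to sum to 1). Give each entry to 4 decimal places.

π = [0.2500, 0.4722, 0.2778]

Balance equations π_j = Σ_i π_i·P[i][j]:
  π_0 = 2/5·π_0 + 1/5·π_1 + 1/5·π_2
  π_1 = 1/5·π_0 + 3/5·π_1 + 1/2·π_2
  normalize: π_0 + π_1 + π_2 = 1
Solving the linear system gives exactly π = [1/4, 17/36, 5/18].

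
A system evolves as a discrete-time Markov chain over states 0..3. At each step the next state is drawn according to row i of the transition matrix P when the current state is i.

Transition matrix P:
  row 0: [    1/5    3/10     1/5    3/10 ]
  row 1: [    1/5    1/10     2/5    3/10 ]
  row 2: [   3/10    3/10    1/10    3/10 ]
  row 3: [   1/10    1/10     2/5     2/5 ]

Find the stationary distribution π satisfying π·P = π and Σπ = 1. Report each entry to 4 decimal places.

π = [0.1944, 0.1944, 0.2778, 0.3333]

Balance equations π_j = Σ_i π_i·P[i][j]:
  π_0 = 1/5·π_0 + 1/5·π_1 + 3/10·π_2 + 1/10·π_3
  π_1 = 3/10·π_0 + 1/10·π_1 + 3/10·π_2 + 1/10·π_3
  π_2 = 1/5·π_0 + 2/5·π_1 + 1/10·π_2 + 2/5·π_3
  normalize: π_0 + π_1 + π_2 + π_3 = 1
Solving the linear system gives exactly π = [7/36, 7/36, 5/18, 1/3].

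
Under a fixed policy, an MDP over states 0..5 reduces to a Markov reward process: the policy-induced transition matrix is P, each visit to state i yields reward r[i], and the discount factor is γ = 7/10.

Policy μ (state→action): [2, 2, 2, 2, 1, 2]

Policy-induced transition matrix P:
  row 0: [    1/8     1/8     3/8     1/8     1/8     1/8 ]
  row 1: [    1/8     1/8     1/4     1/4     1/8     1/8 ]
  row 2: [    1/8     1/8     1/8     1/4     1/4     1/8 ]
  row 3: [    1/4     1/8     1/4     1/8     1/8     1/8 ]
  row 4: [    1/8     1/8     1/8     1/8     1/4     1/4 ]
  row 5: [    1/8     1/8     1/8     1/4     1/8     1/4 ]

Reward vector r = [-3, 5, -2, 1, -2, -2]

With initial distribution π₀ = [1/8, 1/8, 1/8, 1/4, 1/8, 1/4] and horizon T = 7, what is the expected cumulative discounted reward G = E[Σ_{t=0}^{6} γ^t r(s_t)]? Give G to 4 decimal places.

G = -1.9712

t=0: π = [0.1250, 0.1250, 0.1250, 0.2500, 0.1250, 0.2500], E[r] = -0.5000, γ^t·E[r] = -0.500000, running G = -0.500000
t=1: π = [0.1563, 0.1250, 0.2031, 0.1875, 0.1563, 0.1719], E[r] = -0.7188, γ^t·E[r] = -0.503125, running G = -1.003125
t=2: π = [0.1484, 0.1250, 0.2031, 0.1875, 0.1699, 0.1660], E[r] = -0.7109, γ^t·E[r] = -0.348359, running G = -1.351484
t=3: π = [0.1484, 0.1250, 0.2012, 0.1868, 0.1716, 0.1670], E[r] = -0.7131, γ^t·E[r] = -0.244605, running G = -1.596090
t=4: π = [0.1483, 0.1250, 0.2011, 0.1866, 0.1716, 0.1673], E[r] = -0.7134, γ^t·E[r] = -0.171290, running G = -1.767379
t=5: π = [0.1483, 0.1250, 0.2010, 0.1867, 0.1716, 0.1674], E[r] = -0.7133, γ^t·E[r] = -0.119885, running G = -1.887264
t=6: π = [0.1483, 0.1250, 0.2010, 0.1867, 0.1716, 0.1674], E[r] = -0.7133, γ^t·E[r] = -0.083920, running G = -1.971184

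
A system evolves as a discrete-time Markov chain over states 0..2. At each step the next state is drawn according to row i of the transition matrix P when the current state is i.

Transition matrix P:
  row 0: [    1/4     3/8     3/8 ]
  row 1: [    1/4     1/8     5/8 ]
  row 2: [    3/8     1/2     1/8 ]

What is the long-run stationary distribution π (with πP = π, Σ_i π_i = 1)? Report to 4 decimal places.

Balance equations π_j = Σ_i π_i·P[i][j]:
  π_0 = 1/4·π_0 + 1/4·π_1 + 3/8·π_2
  π_1 = 3/8·π_0 + 1/8·π_1 + 1/2·π_2
  normalize: π_0 + π_1 + π_2 = 1
Solving the linear system gives exactly π = [29/98, 33/98, 18/49].

π = [0.2959, 0.3367, 0.3673]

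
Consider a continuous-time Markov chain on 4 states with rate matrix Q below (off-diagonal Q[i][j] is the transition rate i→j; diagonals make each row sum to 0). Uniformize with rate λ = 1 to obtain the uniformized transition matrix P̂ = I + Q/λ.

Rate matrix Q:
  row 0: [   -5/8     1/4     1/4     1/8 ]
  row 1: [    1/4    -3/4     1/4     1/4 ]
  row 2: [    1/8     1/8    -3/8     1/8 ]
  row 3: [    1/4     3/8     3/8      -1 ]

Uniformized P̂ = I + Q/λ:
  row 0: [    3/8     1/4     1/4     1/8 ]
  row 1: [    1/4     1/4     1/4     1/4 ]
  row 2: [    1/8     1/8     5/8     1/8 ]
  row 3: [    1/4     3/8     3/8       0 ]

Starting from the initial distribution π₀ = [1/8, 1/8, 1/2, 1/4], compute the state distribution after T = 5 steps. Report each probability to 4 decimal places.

π = [0.2244, 0.2133, 0.4276, 0.1347]

t=0: π = [0.1250, 0.1250, 0.5000, 0.2500]
t=1: π = [0.2031, 0.2188, 0.4688, 0.1094]
t=2: π = [0.2168, 0.2051, 0.4395, 0.1387]
t=3: π = [0.2222, 0.2124, 0.4321, 0.1333]
t=4: π = [0.2238, 0.2126, 0.4287, 0.1349]
t=5: π = [0.2244, 0.2133, 0.4276, 0.1347]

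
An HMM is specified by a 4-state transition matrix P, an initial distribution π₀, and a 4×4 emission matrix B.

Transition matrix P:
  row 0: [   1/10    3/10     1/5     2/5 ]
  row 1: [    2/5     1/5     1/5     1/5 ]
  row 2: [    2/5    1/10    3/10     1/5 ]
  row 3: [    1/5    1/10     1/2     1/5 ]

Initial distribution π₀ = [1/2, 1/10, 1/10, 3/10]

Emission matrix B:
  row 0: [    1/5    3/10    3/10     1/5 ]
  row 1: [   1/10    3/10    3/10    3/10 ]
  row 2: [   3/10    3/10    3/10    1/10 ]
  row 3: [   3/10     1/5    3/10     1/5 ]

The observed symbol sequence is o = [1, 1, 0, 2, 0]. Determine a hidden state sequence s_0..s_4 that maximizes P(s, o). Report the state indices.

path = [0, 3, 2, 0, 3]

t=0: δ = [1.500e-01, 3.000e-02, 3.000e-02, 6.000e-02]  (obs o_0=1)
t=1: δ = [4.500e-03, 1.350e-02, 9.000e-03, 1.200e-02]  ψ = [0, 0, 0, 0]  (obs o_1=1)
t=2: δ = [1.080e-03, 2.700e-04, 1.800e-03, 8.100e-04]  ψ = [1, 1, 3, 1]  (obs o_2=0)
t=3: δ = [2.160e-04, 9.720e-05, 1.620e-04, 1.296e-04]  ψ = [2, 0, 2, 0]  (obs o_3=2)
t=4: δ = [1.296e-05, 6.480e-06, 1.944e-05, 2.592e-05]  ψ = [2, 0, 3, 0]  (obs o_4=0)
backtrack: best end state = 3; path = [0, 3, 2, 0, 3]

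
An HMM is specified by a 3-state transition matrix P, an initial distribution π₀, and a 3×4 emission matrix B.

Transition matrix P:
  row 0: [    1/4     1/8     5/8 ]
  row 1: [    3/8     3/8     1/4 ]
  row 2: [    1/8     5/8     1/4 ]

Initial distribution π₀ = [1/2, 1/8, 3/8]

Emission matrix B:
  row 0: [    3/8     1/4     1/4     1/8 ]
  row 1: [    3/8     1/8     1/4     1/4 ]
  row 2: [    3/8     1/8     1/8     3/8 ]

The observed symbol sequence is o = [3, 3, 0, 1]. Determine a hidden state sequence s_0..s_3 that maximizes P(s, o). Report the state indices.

t=0: δ = [6.250e-02, 3.125e-02, 1.406e-01]  (obs o_0=3)
t=1: δ = [2.197e-03, 2.197e-02, 1.465e-02]  ψ = [2, 2, 0]  (obs o_1=3)
t=2: δ = [3.090e-03, 3.433e-03, 2.060e-03]  ψ = [1, 2, 1]  (obs o_2=0)
t=3: δ = [3.219e-04, 1.609e-04, 2.414e-04]  ψ = [1, 1, 0]  (obs o_3=1)
backtrack: best end state = 0; path = [0, 2, 1, 0]

path = [0, 2, 1, 0]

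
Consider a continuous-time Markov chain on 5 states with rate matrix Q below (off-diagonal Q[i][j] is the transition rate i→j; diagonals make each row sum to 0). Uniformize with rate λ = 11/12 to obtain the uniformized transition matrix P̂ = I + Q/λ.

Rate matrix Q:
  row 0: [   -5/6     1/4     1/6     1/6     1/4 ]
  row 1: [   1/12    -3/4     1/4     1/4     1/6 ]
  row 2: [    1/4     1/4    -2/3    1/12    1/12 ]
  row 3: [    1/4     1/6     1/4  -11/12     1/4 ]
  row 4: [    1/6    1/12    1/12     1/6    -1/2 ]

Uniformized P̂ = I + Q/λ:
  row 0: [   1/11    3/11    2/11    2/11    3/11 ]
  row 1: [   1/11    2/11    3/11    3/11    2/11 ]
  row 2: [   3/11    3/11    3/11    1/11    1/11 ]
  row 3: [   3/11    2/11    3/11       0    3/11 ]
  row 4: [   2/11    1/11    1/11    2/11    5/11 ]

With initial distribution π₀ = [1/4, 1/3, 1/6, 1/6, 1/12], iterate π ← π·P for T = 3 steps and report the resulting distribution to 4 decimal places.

π = [0.1804, 0.1954, 0.2101, 0.1528, 0.2612]

t=0: π = [0.2500, 0.3333, 0.1667, 0.1667, 0.0833]
t=1: π = [0.1591, 0.2121, 0.2348, 0.1667, 0.2273]
t=2: π = [0.1846, 0.1970, 0.2169, 0.1494, 0.2521]
t=3: π = [0.1804, 0.1954, 0.2101, 0.1528, 0.2612]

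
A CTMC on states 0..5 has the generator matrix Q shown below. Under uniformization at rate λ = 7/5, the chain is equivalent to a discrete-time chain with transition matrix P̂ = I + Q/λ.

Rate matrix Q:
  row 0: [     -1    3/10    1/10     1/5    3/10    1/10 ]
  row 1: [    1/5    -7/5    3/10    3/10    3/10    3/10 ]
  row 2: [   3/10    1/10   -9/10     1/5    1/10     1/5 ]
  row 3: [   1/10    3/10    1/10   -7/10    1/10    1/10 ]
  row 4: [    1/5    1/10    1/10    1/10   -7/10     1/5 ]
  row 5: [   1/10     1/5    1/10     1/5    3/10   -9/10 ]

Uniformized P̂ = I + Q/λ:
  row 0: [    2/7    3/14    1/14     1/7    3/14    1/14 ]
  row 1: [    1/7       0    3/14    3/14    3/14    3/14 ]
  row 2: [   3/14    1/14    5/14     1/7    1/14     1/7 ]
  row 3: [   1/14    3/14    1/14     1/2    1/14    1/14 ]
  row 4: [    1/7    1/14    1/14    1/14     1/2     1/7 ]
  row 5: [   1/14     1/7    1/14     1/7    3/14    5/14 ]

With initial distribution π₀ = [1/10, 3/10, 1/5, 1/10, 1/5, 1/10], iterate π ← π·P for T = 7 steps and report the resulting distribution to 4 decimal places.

π = [0.1462, 0.1249, 0.1250, 0.2101, 0.2330, 0.1608]

t=0: π = [0.1000, 0.3000, 0.2000, 0.1000, 0.2000, 0.1000]
t=1: π = [0.1571, 0.0857, 0.1714, 0.1857, 0.2286, 0.1714]
t=2: π = [0.1520, 0.1265, 0.1327, 0.1990, 0.2286, 0.1612]
t=3: π = [0.1483, 0.1241, 0.1274, 0.2066, 0.2322, 0.1614]
t=4: π = [0.1469, 0.1248, 0.1256, 0.2089, 0.2329, 0.1609]
t=5: π = [0.1464, 0.1248, 0.1251, 0.2098, 0.2330, 0.1608]
t=6: π = [0.1462, 0.1249, 0.1250, 0.2100, 0.2330, 0.1608]
t=7: π = [0.1462, 0.1249, 0.1250, 0.2101, 0.2330, 0.1608]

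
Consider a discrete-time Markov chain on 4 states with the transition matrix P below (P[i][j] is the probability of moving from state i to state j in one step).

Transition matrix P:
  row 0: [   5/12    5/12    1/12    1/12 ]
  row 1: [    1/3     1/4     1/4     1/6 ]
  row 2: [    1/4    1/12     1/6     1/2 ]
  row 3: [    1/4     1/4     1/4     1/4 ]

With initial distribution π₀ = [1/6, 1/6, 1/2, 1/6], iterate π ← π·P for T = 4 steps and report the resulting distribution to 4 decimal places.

t=0: π = [0.1667, 0.1667, 0.5000, 0.1667]
t=1: π = [0.2917, 0.1944, 0.1806, 0.3333]
t=2: π = [0.3148, 0.2685, 0.1863, 0.2303]
t=3: π = [0.3248, 0.2714, 0.1820, 0.2217]
t=4: π = [0.3268, 0.2738, 0.1807, 0.2187]

π = [0.3268, 0.2738, 0.1807, 0.2187]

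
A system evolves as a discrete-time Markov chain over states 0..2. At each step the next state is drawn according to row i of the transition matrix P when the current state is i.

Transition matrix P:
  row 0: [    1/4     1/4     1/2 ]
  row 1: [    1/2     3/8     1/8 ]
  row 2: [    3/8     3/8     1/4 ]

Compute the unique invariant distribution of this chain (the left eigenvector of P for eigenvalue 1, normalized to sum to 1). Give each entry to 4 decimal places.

π = [0.3699, 0.3288, 0.3014]

Balance equations π_j = Σ_i π_i·P[i][j]:
  π_0 = 1/4·π_0 + 1/2·π_1 + 3/8·π_2
  π_1 = 1/4·π_0 + 3/8·π_1 + 3/8·π_2
  normalize: π_0 + π_1 + π_2 = 1
Solving the linear system gives exactly π = [27/73, 24/73, 22/73].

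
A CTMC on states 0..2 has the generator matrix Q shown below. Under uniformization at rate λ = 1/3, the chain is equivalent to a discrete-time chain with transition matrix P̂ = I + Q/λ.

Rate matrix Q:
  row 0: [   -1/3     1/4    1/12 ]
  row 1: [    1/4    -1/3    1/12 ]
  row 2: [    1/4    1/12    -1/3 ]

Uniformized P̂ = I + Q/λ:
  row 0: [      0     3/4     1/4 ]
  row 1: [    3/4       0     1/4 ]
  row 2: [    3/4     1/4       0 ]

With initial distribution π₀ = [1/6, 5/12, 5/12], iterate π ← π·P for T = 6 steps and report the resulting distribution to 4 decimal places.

π = [0.3820, 0.4180, 0.2001]

t=0: π = [0.1667, 0.4167, 0.4167]
t=1: π = [0.6250, 0.2292, 0.1458]
t=2: π = [0.2813, 0.5052, 0.2135]
t=3: π = [0.5391, 0.2643, 0.1966]
t=4: π = [0.3457, 0.4535, 0.2008]
t=5: π = [0.4907, 0.3095, 0.1998]
t=6: π = [0.3820, 0.4180, 0.2001]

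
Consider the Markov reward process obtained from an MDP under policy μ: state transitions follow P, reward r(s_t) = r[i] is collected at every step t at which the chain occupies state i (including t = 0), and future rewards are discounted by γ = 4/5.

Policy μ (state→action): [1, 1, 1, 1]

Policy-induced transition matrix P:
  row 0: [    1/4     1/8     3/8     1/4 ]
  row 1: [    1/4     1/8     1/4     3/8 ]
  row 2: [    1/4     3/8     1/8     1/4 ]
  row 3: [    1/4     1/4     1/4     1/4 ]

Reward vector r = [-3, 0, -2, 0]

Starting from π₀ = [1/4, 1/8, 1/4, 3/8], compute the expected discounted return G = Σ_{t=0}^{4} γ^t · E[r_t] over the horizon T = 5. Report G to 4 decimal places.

G = -4.2020

t=0: π = [0.2500, 0.1250, 0.2500, 0.3750], E[r] = -1.2500, γ^t·E[r] = -1.250000, running G = -1.250000
t=1: π = [0.2500, 0.2344, 0.2500, 0.2656], E[r] = -1.2500, γ^t·E[r] = -1.000000, running G = -2.250000
t=2: π = [0.2500, 0.2207, 0.2500, 0.2793], E[r] = -1.2500, γ^t·E[r] = -0.800000, running G = -3.050000
t=3: π = [0.2500, 0.2224, 0.2500, 0.2776], E[r] = -1.2500, γ^t·E[r] = -0.640000, running G = -3.690000
t=4: π = [0.2500, 0.2222, 0.2500, 0.2778], E[r] = -1.2500, γ^t·E[r] = -0.512000, running G = -4.202000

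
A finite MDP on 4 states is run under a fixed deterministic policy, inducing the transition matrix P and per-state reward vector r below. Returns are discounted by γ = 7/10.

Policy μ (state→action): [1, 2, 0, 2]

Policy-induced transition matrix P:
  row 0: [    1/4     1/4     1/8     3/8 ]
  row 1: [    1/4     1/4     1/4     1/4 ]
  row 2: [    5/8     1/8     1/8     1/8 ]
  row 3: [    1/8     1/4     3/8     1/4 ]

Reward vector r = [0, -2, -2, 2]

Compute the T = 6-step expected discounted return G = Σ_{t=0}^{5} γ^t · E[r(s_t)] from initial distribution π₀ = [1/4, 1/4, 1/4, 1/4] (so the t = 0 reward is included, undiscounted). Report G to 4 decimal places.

G = -1.2062

t=0: π = [0.2500, 0.2500, 0.2500, 0.2500], E[r] = -0.5000, γ^t·E[r] = -0.500000, running G = -0.500000
t=1: π = [0.3125, 0.2188, 0.2188, 0.2500], E[r] = -0.3750, γ^t·E[r] = -0.262500, running G = -0.762500
t=2: π = [0.3008, 0.2227, 0.2148, 0.2617], E[r] = -0.3516, γ^t·E[r] = -0.172266, running G = -0.934766
t=3: π = [0.2979, 0.2231, 0.2183, 0.2607], E[r] = -0.3613, γ^t·E[r] = -0.123936, running G = -1.058701
t=4: π = [0.2993, 0.2227, 0.2181, 0.2599], E[r] = -0.3617, γ^t·E[r] = -0.086843, running G = -1.145544
t=5: π = [0.2993, 0.2227, 0.2178, 0.2601], E[r] = -0.3608, γ^t·E[r] = -0.060646, running G = -1.206190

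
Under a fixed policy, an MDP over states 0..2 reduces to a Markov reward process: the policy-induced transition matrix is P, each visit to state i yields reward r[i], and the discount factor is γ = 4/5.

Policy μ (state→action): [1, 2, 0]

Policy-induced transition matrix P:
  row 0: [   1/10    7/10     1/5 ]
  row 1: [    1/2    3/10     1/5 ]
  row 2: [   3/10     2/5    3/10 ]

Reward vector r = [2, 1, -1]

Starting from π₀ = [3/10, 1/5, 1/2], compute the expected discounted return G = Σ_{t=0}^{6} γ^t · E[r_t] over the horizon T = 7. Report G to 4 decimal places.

G = 2.8213

t=0: π = [0.3000, 0.2000, 0.5000], E[r] = 0.3000, γ^t·E[r] = 0.300000, running G = 0.300000
t=1: π = [0.2800, 0.4700, 0.2500], E[r] = 0.7800, γ^t·E[r] = 0.624000, running G = 0.924000
t=2: π = [0.3380, 0.4370, 0.2250], E[r] = 0.8880, γ^t·E[r] = 0.568320, running G = 1.492320
t=3: π = [0.3198, 0.4577, 0.2225], E[r] = 0.8748, γ^t·E[r] = 0.447898, running G = 1.940218
t=4: π = [0.3276, 0.4502, 0.2223], E[r] = 0.8831, γ^t·E[r] = 0.361710, running G = 2.301927
t=5: π = [0.3245, 0.4533, 0.2222], E[r] = 0.8801, γ^t·E[r] = 0.288381, running G = 2.590308
t=6: π = [0.3257, 0.4520, 0.2222], E[r] = 0.8813, γ^t·E[r] = 0.231028, running G = 2.821336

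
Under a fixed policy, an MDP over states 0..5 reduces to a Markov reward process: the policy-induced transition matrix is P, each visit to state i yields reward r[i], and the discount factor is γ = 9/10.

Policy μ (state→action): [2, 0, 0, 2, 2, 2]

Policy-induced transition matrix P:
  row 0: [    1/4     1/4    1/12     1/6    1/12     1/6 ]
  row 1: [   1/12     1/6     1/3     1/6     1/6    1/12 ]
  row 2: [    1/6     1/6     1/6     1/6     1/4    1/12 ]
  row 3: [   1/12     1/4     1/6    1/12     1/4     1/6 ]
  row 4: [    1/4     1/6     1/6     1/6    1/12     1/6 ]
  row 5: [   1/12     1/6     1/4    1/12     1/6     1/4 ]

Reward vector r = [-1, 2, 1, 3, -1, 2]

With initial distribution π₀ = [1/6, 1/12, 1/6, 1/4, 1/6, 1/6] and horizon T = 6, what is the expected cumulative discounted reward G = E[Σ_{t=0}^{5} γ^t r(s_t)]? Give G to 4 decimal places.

t=0: π = [0.1667, 0.0833, 0.1667, 0.2500, 0.1667, 0.1667], E[r] = 1.0833, γ^t·E[r] = 1.083333, running G = 1.083333
t=1: π = [0.1528, 0.2014, 0.1806, 0.1319, 0.1736, 0.1597], E[r] = 0.9722, γ^t·E[r] = 0.875000, running G = 1.958333
t=2: π = [0.1528, 0.1904, 0.2008, 0.1424, 0.1655, 0.1481], E[r] = 0.9867, γ^t·E[r] = 0.799219, running G = 2.757552
t=3: π = [0.1531, 0.1913, 0.1980, 0.1425, 0.1687, 0.1464], E[r] = 0.9789, γ^t·E[r] = 0.713602, running G = 3.471154
t=4: π = [0.1535, 0.1913, 0.1980, 0.1426, 0.1682, 0.1464], E[r] = 0.9795, γ^t·E[r] = 0.642666, running G = 4.113820
t=5: π = [0.1534, 0.1913, 0.1980, 0.1426, 0.1682, 0.1464], E[r] = 0.9796, γ^t·E[r] = 0.578417, running G = 4.692237

G = 4.6922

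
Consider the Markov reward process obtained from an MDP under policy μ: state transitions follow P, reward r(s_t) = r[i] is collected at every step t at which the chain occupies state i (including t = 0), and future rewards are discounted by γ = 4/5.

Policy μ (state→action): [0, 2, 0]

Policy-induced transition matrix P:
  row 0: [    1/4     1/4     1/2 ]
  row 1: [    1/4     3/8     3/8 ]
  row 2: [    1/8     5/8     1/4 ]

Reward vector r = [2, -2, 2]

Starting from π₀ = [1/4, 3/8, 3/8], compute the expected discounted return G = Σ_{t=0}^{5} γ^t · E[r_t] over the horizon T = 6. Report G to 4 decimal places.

t=0: π = [0.2500, 0.3750, 0.3750], E[r] = 0.5000, γ^t·E[r] = 0.500000, running G = 0.500000
t=1: π = [0.2031, 0.4375, 0.3594], E[r] = 0.2500, γ^t·E[r] = 0.200000, running G = 0.700000
t=2: π = [0.2051, 0.4395, 0.3555], E[r] = 0.2422, γ^t·E[r] = 0.155000, running G = 0.855000
t=3: π = [0.2056, 0.4382, 0.3562], E[r] = 0.2471, γ^t·E[r] = 0.126500, running G = 0.981500
t=4: π = [0.2055, 0.4384, 0.3562], E[r] = 0.2466, γ^t·E[r] = 0.101000, running G = 1.082500
t=5: π = [0.2055, 0.4384, 0.3562], E[r] = 0.2466, γ^t·E[r] = 0.080795, running G = 1.163295

G = 1.1633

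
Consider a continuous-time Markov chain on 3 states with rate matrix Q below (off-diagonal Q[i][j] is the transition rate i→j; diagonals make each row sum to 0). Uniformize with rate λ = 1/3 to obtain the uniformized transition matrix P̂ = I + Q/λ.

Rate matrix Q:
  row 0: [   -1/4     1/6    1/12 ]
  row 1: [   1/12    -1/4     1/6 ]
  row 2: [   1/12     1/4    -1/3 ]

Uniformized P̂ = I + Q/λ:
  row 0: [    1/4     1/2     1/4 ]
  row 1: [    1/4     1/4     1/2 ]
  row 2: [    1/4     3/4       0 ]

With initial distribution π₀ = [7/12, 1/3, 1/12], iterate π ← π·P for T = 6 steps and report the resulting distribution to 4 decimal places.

π = [0.2500, 0.4590, 0.2910]

t=0: π = [0.5833, 0.3333, 0.0833]
t=1: π = [0.2500, 0.4375, 0.3125]
t=2: π = [0.2500, 0.4688, 0.2813]
t=3: π = [0.2500, 0.4531, 0.2969]
t=4: π = [0.2500, 0.4609, 0.2891]
t=5: π = [0.2500, 0.4570, 0.2930]
t=6: π = [0.2500, 0.4590, 0.2910]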